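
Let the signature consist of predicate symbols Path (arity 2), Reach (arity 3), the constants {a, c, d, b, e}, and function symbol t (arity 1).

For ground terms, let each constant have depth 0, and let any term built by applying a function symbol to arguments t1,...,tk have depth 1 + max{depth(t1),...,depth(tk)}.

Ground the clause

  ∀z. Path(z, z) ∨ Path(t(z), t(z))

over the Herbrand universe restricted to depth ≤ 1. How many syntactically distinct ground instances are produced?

10

Ground terms of depth ≤ 1:
  Write N_k for the number of ground terms of depth ≤ k. A term of depth ≤ k is either a constant or a function symbol applied to arguments of depth ≤ k−1, so N_k = 5 + N_{k-1}.
  N_0 = 5
  N_1 = 5 + 5 = 10
  Explicitly: a, c, d, b, e, t(a), t(c), t(d), t(b), t(e).
So there are 10 ground terms available for substitution.
The variable z ranges independently over the available ground terms, and distinct assignments produce distinct instances.
Number of ground instances = 10.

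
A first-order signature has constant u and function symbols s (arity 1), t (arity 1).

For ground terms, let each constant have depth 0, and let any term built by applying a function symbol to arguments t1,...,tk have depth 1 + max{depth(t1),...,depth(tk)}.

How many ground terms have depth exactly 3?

Let N_k = |{terms of depth ≤ k}|. Then N_0 = 1 and N_k = 1 + N_{k-1} + N_{k-1} for k ≥ 1 (one summand per function symbol, arity giving the exponent).
N_0 = 1
N_1 = 1 + 1 + 1 = 3
N_2 = 1 + 3 + 3 = 7
N_3 = 1 + 7 + 7 = 15
Terms of depth exactly 3: N_3 − N_2 = 15 − 7 = 8.

8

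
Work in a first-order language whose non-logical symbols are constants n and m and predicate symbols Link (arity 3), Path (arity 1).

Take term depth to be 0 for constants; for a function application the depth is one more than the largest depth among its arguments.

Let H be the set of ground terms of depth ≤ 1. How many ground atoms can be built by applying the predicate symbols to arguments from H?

10

First count ground terms of depth ≤ 1.
With no function symbols every ground term is a constant, so there are exactly 2 ground terms at every depth bound.
N_0 = 2
N_1 = 2
So |H| = 2.
Each predicate of arity r yields |H|^r ground atoms (one per choice of an r-tuple from H):
  Link: 2^3 = 8;  Path: 2
Total ground atoms: 8 + 2 = 10.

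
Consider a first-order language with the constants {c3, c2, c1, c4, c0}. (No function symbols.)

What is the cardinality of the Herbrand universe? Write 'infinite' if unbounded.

There are no function symbols, so every ground term is one of the 5 constants.
The Herbrand universe is {c3, c2, c1, c4, c0}, which is finite with 5 elements.

5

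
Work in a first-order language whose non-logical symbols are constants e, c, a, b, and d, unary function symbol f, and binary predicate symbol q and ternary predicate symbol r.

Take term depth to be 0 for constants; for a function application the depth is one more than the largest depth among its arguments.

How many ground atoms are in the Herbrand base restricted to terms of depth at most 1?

First count ground terms of depth ≤ 1.
If N_k denotes the number of depth-≤k ground terms, the 5 constants give N_0 = 5, and each function symbol of arity r contributes N_{k-1}^r new terms at level k: N_k = 5 + N_{k-1}.
N_0 = 5
N_1 = 5 + 5 = 10
Explicitly: e, c, a, b, d, f(e), f(c), f(a), f(b), f(d).
So |H| = 10.
Ground atoms are formed by filling each argument slot of a predicate with a term from H, so an r-ary predicate gives |H|^r atoms:
  q: 10^2 = 100;  r: 10^3 = 1000
Total ground atoms: 100 + 1000 = 1100.

1100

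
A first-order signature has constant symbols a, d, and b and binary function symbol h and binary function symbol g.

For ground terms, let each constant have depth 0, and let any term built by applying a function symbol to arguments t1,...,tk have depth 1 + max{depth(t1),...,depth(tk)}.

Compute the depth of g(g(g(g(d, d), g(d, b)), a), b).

depth(g(d, d)) = 1 + max(0, 0) = 1
depth(g(d, b)) = 1 + max(0, 0) = 1
depth(g(g(d, d), g(d, b))) = 1 + max(1, 1) = 2
depth(g(g(g(d, d), g(d, b)), a)) = 1 + max(2, 0) = 3
depth(g(g(g(g(d, d), g(d, b)), a), b)) = 1 + max(3, 0) = 4

4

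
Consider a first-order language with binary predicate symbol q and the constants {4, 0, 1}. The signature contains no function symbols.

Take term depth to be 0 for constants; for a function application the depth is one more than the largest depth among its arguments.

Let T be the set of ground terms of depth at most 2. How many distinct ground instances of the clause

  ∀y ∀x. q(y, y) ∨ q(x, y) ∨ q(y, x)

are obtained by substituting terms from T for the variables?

Ground terms of depth ≤ 2:
  With no function symbols every ground term is a constant, so there are exactly 3 ground terms at every depth bound.
  N_0 = 3
  N_1 = 3
  N_2 = 3
  Explicitly: 4, 0, 1.
So there are 3 ground terms available for substitution.
The clause has 2 distinct variables (y, x), each appearing in the body. In the free term algebra distinct substitutions yield syntactically distinct ground instances.
Number of ground instances = 3^2 = 9.

9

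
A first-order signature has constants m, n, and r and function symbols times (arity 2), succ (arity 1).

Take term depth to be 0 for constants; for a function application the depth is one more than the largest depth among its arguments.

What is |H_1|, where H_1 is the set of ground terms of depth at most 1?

15

If N_k denotes the number of depth-≤k ground terms, the 3 constants give N_0 = 3, and each function symbol of arity r contributes N_{k-1}^r new terms at level k: N_k = 3 + N_{k-1}^2 + N_{k-1}.
N_0 = 3
N_1 = 3 + 3^2 + 3 = 15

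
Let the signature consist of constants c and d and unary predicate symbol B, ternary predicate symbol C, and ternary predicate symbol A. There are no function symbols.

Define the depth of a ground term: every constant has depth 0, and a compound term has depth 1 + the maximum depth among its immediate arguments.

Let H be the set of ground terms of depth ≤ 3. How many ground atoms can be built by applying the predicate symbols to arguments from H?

First count ground terms of depth ≤ 3.
With no function symbols every ground term is a constant, so there are exactly 2 ground terms at every depth bound.
N_0 = 2
N_1 = 2
N_2 = 2
N_3 = 2
So |H| = 2.
Ground atoms are formed by filling each argument slot of a predicate with a term from H, so an r-ary predicate gives |H|^r atoms:
  B: 2;  C: 2^3 = 8;  A: 2^3 = 8
Total ground atoms: 2 + 8 + 8 = 18.

18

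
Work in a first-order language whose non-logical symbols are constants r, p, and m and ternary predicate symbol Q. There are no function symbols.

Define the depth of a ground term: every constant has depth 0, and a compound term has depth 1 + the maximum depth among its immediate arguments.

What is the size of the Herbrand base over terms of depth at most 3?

27

First count ground terms of depth ≤ 3.
With no function symbols every ground term is a constant, so there are exactly 3 ground terms at every depth bound.
N_0 = 3
N_1 = 3
N_2 = 3
N_3 = 3
Explicitly: r, p, m.
So |H| = 3.
Ground atoms are formed by filling each argument slot of a predicate with a term from H, so an r-ary predicate gives |H|^r atoms:
  Q: 3^3 = 27
Total ground atoms: 27.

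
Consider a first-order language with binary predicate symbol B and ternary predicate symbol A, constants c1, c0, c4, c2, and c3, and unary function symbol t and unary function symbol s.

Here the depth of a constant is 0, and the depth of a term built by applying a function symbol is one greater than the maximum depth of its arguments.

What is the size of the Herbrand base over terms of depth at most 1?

3600

First count ground terms of depth ≤ 1.
Write N_k for the number of ground terms of depth ≤ k. A term of depth ≤ k is either a constant or a function symbol applied to arguments of depth ≤ k−1, so N_k = 5 + N_{k-1} + N_{k-1}.
N_0 = 5
N_1 = 5 + 5 + 5 = 15
So |H| = 15.
A ground atom is a predicate applied to a tuple of terms from H, so the count is the sum over predicates of |H|^arity:
  B: 15^2 = 225;  A: 15^3 = 3375
Total ground atoms: 225 + 3375 = 3600.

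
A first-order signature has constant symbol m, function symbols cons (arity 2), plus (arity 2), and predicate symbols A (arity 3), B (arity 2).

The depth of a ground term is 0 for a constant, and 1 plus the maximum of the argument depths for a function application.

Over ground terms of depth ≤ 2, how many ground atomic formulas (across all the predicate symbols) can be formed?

First count ground terms of depth ≤ 2.
Let N_k = |{terms of depth ≤ k}|. Then N_0 = 1 and N_k = 1 + N_{k-1}^2 + N_{k-1}^2 for k ≥ 1 (one summand per function symbol, arity giving the exponent).
N_0 = 1
N_1 = 1 + 1^2 + 1^2 = 3
N_2 = 1 + 3^2 + 3^2 = 19
So |H| = 19.
For each predicate symbol, the number of ground atoms is |H| raised to its arity; summing:
  A: 19^3 = 6859;  B: 19^2 = 361
Total ground atoms: 6859 + 361 = 7220.

7220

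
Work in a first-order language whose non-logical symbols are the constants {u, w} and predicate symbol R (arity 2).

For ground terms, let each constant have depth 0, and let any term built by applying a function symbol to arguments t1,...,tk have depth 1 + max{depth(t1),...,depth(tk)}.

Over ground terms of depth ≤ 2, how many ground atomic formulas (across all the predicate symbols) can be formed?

First count ground terms of depth ≤ 2.
With no function symbols every ground term is a constant, so there are exactly 2 ground terms at every depth bound.
N_0 = 2
N_1 = 2
N_2 = 2
So |H| = 2.
Each predicate of arity r yields |H|^r ground atoms (one per choice of an r-tuple from H):
  R: 2^2 = 4
Total ground atoms: 4.

4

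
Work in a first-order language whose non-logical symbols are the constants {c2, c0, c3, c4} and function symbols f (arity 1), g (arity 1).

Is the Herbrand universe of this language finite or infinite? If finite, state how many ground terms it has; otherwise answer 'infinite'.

infinite

The signature has at least one function symbol (f, arity 1) and at least one constant (c2).
Iterating f gives infinitely many distinct ground terms: c2, f(c2), f(f(c2)), ...
So the Herbrand universe is infinite.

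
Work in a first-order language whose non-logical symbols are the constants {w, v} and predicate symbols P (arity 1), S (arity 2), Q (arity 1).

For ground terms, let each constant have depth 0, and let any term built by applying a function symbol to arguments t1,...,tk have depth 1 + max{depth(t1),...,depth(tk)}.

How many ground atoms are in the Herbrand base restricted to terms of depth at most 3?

First count ground terms of depth ≤ 3.
With no function symbols every ground term is a constant, so there are exactly 2 ground terms at every depth bound.
N_0 = 2
N_1 = 2
N_2 = 2
N_3 = 2
Explicitly: w, v.
So |H| = 2.
A ground atom is a predicate applied to a tuple of terms from H, so the count is the sum over predicates of |H|^arity:
  P: 2;  S: 2^2 = 4;  Q: 2
Total ground atoms: 2 + 4 + 2 = 8.

8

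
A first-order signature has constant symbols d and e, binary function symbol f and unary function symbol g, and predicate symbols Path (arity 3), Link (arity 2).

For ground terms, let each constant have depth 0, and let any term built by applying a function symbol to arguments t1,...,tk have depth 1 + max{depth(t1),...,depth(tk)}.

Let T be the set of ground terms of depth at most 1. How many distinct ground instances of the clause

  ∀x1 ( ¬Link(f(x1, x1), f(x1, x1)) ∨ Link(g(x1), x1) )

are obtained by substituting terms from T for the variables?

8

Ground terms of depth ≤ 1:
  Let N_k count ground terms of depth at most k. Each non-constant term of depth ≤ k is some function symbol applied to depth-≤(k−1) arguments, giving N_k = 2 + N_{k-1}^2 + N_{k-1}.
  N_0 = 2
  N_1 = 2 + 2^2 + 2 = 8
So there are 8 ground terms available for substitution.
There is 1 variable to instantiate (x1),  occurring in at least one literal, so different choices give different ground instances.
Number of ground instances = 8.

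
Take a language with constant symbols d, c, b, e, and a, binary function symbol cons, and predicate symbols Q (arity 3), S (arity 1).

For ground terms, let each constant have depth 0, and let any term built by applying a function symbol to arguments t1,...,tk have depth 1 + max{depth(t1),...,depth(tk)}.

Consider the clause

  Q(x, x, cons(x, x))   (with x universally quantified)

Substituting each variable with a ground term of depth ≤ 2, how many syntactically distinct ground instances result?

905

Ground terms of depth ≤ 2:
  Count level by level. With function symbols cons/2, the terms of depth ≤ k are the 5 constants together with each function applied to depth-≤(k−1) tuples, so N_k = 5 + N_{k-1}^2.
  N_0 = 5
  N_1 = 5 + 5^2 = 30
  N_2 = 5 + 30^2 = 905
So there are 905 ground terms available for substitution.
The body mentions the single quantified variable x; since ground terms form a free algebra, no two substitutions collapse to the same formula.
Number of ground instances = 905.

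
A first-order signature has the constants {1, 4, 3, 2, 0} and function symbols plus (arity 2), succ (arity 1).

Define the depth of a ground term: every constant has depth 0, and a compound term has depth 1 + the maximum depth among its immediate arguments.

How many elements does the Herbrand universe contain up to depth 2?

1265

Let N_k count ground terms of depth at most k. Each non-constant term of depth ≤ k is some function symbol applied to depth-≤(k−1) arguments, giving N_k = 5 + N_{k-1}^2 + N_{k-1}.
N_0 = 5
N_1 = 5 + 5^2 + 5 = 35
N_2 = 5 + 35^2 + 35 = 1265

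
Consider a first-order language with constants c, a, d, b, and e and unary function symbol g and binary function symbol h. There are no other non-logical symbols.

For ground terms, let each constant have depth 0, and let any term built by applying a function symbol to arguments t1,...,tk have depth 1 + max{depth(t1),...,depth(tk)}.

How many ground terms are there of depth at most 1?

35

Write N_k for the number of ground terms of depth ≤ k. A term of depth ≤ k is either a constant or a function symbol applied to arguments of depth ≤ k−1, so N_k = 5 + N_{k-1} + N_{k-1}^2.
N_0 = 5
N_1 = 5 + 5 + 5^2 = 35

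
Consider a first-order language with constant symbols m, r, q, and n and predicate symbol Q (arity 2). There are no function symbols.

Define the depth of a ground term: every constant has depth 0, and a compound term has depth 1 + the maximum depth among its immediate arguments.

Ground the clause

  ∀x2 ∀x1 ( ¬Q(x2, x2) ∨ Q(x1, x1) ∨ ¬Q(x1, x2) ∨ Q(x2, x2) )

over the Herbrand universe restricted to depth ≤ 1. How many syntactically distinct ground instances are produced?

Ground terms of depth ≤ 1:
  With no function symbols every ground term is a constant, so there are exactly 4 ground terms at every depth bound.
  N_0 = 4
  N_1 = 4
So there are 4 ground terms available for substitution.
There are 2 variables to instantiate (x2, x1), each occurring in at least one literal, so different choices give different ground instances.
Number of ground instances = 4^2 = 16.

16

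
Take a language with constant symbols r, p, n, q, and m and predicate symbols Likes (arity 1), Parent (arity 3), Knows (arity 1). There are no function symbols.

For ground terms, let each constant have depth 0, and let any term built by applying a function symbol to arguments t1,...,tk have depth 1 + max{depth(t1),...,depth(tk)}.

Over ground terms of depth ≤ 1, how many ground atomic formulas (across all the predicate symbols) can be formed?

First count ground terms of depth ≤ 1.
With no function symbols every ground term is a constant, so there are exactly 5 ground terms at every depth bound.
N_0 = 5
N_1 = 5
Explicitly: r, p, n, q, m.
So |H| = 5.
Each predicate of arity r yields |H|^r ground atoms (one per choice of an r-tuple from H):
  Likes: 5;  Parent: 5^3 = 125;  Knows: 5
Total ground atoms: 5 + 125 + 5 = 135.

135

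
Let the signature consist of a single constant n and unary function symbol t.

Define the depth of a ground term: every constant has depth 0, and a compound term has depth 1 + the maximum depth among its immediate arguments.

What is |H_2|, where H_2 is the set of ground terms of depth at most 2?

3

Let N_k count ground terms of depth at most k. Each non-constant term of depth ≤ k is some function symbol applied to depth-≤(k−1) arguments, giving N_k = 1 + N_{k-1}.
N_0 = 1
N_1 = 1 + 1 = 2
N_2 = 1 + 2 = 3
Explicitly: n, t(n), t(t(n)).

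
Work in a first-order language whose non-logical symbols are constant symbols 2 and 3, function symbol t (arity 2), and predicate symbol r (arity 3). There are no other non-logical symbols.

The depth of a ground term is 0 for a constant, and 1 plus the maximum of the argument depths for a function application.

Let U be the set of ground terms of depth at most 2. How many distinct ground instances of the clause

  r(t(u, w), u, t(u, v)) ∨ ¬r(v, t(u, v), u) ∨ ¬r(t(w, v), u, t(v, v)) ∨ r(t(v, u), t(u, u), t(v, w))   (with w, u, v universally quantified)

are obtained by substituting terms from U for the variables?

Ground terms of depth ≤ 2:
  Let N_k count ground terms of depth at most k. Each non-constant term of depth ≤ k is some function symbol applied to depth-≤(k−1) arguments, giving N_k = 2 + N_{k-1}^2.
  N_0 = 2
  N_1 = 2 + 2^2 = 6
  N_2 = 2 + 6^2 = 38
So there are 38 ground terms available for substitution.
The clause has 3 distinct variables (w, u, v), each appearing in the body. In the free term algebra distinct substitutions yield syntactically distinct ground instances.
Number of ground instances = 38^3 = 54872.

54872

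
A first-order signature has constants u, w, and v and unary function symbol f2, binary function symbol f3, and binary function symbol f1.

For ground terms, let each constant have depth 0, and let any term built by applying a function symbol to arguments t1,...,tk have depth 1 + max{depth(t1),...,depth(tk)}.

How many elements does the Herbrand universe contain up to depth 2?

1179

Let N_k = |{terms of depth ≤ k}|. Then N_0 = 3 and N_k = 3 + N_{k-1} + N_{k-1}^2 + N_{k-1}^2 for k ≥ 1 (one summand per function symbol, arity giving the exponent).
N_0 = 3
N_1 = 3 + 3 + 3^2 + 3^2 = 24
N_2 = 3 + 24 + 24^2 + 24^2 = 1179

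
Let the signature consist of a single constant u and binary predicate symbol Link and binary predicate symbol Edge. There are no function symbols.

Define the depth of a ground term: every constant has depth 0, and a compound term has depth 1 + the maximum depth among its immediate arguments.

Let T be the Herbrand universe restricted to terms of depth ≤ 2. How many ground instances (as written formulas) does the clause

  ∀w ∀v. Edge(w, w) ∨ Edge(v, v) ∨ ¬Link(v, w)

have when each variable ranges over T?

1

Ground terms of depth ≤ 2:
  With no function symbols every ground term is a constant, so there is exactly 1 ground term at every depth bound.
  N_0 = 1
  N_1 = 1
  N_2 = 1
  Explicitly: u.
So there is exactly 1 ground term available for substitution.
The clause has 2 distinct variables (w, v), each appearing in the body. In the free term algebra distinct substitutions yield syntactically distinct ground instances.
Number of ground instances = 1^2 = 1.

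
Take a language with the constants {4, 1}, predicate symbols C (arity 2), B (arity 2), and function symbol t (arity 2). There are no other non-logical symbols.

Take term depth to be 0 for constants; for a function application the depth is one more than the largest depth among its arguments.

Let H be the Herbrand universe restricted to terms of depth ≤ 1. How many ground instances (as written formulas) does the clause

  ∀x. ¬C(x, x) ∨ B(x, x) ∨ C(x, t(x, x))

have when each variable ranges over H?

6

Ground terms of depth ≤ 1:
  Count level by level. With function symbols t/2, the terms of depth ≤ k are the 2 constants together with each function applied to depth-≤(k−1) tuples, so N_k = 2 + N_{k-1}^2.
  N_0 = 2
  N_1 = 2 + 2^2 = 6
So there are 6 ground terms available for substitution.
There is 1 variable to instantiate (x),  occurring in at least one literal, so different choices give different ground instances.
Number of ground instances = 6.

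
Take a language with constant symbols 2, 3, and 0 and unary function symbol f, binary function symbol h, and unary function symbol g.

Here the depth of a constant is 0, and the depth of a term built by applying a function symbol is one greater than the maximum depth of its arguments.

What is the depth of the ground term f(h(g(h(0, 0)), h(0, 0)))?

4

depth(h(0, 0)) = 1 + max(0, 0) = 1
depth(g(h(0, 0))) = 1 + depth(h(0, 0)) = 1 + 1 = 2
depth(h(g(h(0, 0)), h(0, 0))) = 1 + max(2, 1) = 3
depth(f(h(g(h(0, 0)), h(0, 0)))) = 1 + depth(h(g(h(0, 0)), h(0, 0))) = 1 + 3 = 4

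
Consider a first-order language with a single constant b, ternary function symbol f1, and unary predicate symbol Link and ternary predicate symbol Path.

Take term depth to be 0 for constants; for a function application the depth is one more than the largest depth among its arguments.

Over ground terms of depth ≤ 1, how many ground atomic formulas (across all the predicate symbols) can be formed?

First count ground terms of depth ≤ 1.
Count level by level. With function symbols f1/3, the terms of depth ≤ k are the 1 constant together with each function applied to depth-≤(k−1) tuples, so N_k = 1 + N_{k-1}^3.
N_0 = 1
N_1 = 1 + 1^3 = 2
So |H| = 2.
A ground atom is a predicate applied to a tuple of terms from H, so the count is the sum over predicates of |H|^arity:
  Link: 2;  Path: 2^3 = 8
Total ground atoms: 2 + 8 = 10.

10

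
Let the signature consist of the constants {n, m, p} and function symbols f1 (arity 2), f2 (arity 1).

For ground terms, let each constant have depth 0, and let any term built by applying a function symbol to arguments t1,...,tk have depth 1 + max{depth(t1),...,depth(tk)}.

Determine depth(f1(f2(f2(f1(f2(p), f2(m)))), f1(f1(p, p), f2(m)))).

depth(f2(p)) = 1 + depth(p) = 1 + 0 = 1
depth(f2(m)) = 1 + depth(m) = 1 + 0 = 1
depth(f1(f2(p), f2(m))) = 1 + max(1, 1) = 2
depth(f2(f1(f2(p), f2(m)))) = 1 + depth(f1(f2(p), f2(m))) = 1 + 2 = 3
depth(f2(f2(f1(f2(p), f2(m))))) = 1 + depth(f2(f1(f2(p), f2(m)))) = 1 + 3 = 4
depth(f1(p, p)) = 1 + max(0, 0) = 1
depth(f1(f1(p, p), f2(m))) = 1 + max(1, 1) = 2
depth(f1(f2(f2(f1(f2(p), f2(m)))), f1(f1(p, p), f2(m)))) = 1 + max(4, 2) = 5

5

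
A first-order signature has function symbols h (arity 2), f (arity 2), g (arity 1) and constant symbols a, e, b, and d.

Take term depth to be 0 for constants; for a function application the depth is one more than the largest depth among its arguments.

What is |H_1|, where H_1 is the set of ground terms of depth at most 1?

Count level by level. With function symbols h/2, f/2, g/1, the terms of depth ≤ k are the 4 constants together with each function applied to depth-≤(k−1) tuples, so N_k = 4 + N_{k-1}^2 + N_{k-1}^2 + N_{k-1}.
N_0 = 4
N_1 = 4 + 4^2 + 4^2 + 4 = 40

40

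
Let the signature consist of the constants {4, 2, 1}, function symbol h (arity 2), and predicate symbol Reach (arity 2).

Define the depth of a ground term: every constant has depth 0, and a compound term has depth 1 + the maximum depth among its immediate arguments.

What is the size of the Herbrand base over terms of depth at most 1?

First count ground terms of depth ≤ 1.
If N_k denotes the number of depth-≤k ground terms, the 3 constants give N_0 = 3, and each function symbol of arity r contributes N_{k-1}^r new terms at level k: N_k = 3 + N_{k-1}^2.
N_0 = 3
N_1 = 3 + 3^2 = 12
Explicitly: 4, 2, 1, h(4, 4), h(4, 2), h(4, 1), h(2, 4), h(2, 2), h(2, 1), h(1, 4), h(1, 2), h(1, 1).
So |H| = 12.
For each predicate symbol, the number of ground atoms is |H| raised to its arity; summing:
  Reach: 12^2 = 144
Total ground atoms: 144.

144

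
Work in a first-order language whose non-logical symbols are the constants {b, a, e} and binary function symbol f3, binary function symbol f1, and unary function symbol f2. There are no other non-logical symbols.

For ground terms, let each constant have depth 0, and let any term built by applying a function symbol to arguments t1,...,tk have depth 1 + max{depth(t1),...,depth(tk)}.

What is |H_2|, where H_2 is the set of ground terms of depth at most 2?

1179

Let N_k count ground terms of depth at most k. Each non-constant term of depth ≤ k is some function symbol applied to depth-≤(k−1) arguments, giving N_k = 3 + N_{k-1}^2 + N_{k-1}^2 + N_{k-1}.
N_0 = 3
N_1 = 3 + 3^2 + 3^2 + 3 = 24
N_2 = 3 + 24^2 + 24^2 + 24 = 1179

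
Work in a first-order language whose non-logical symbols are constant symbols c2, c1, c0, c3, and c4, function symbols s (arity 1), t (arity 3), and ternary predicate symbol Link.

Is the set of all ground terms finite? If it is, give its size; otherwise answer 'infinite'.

infinite

The signature has at least one function symbol (s, arity 1) and at least one constant (c2).
Iterating s gives infinitely many distinct ground terms: c2, s(c2), s(s(c2)), ...
So the Herbrand universe is infinite.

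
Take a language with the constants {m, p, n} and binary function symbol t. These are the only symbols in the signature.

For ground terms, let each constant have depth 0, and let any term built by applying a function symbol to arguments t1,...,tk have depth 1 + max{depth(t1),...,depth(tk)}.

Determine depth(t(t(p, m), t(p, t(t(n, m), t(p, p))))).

depth(t(p, m)) = 1 + max(0, 0) = 1
depth(t(n, m)) = 1 + max(0, 0) = 1
depth(t(p, p)) = 1 + max(0, 0) = 1
depth(t(t(n, m), t(p, p))) = 1 + max(1, 1) = 2
depth(t(p, t(t(n, m), t(p, p)))) = 1 + max(0, 2) = 3
depth(t(t(p, m), t(p, t(t(n, m), t(p, p))))) = 1 + max(1, 3) = 4

4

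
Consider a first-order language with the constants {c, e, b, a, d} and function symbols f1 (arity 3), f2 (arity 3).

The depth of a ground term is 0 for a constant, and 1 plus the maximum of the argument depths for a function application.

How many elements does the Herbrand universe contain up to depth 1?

255

Write N_k for the number of ground terms of depth ≤ k. A term of depth ≤ k is either a constant or a function symbol applied to arguments of depth ≤ k−1, so N_k = 5 + N_{k-1}^3 + N_{k-1}^3.
N_0 = 5
N_1 = 5 + 5^3 + 5^3 = 255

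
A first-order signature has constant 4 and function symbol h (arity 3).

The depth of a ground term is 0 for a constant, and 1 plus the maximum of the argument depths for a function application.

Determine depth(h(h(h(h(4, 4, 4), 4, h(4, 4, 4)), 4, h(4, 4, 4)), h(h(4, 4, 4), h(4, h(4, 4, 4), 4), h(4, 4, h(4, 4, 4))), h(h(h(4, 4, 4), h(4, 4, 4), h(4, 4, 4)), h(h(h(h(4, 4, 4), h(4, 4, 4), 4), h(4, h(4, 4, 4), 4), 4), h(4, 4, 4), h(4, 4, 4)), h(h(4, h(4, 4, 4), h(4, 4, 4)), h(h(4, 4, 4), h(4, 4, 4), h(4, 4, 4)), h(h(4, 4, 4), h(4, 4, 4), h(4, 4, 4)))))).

6

depth(h(4, 4, 4)) = 1 + max(0, 0, 0) = 1
depth(h(h(4, 4, 4), 4, h(4, 4, 4))) = 1 + max(1, 0, 1) = 2
depth(h(h(h(4, 4, 4), 4, h(4, 4, 4)), 4, h(4, 4, 4))) = 1 + max(2, 0, 1) = 3
depth(h(4, h(4, 4, 4), 4)) = 1 + max(0, 1, 0) = 2
depth(h(4, 4, h(4, 4, 4))) = 1 + max(0, 0, 1) = 2
depth(h(h(4, 4, 4), h(4, h(4, 4, 4), 4), h(4, 4, h(4, 4, 4)))) = 1 + max(1, 2, 2) = 3
depth(h(h(4, 4, 4), h(4, 4, 4), h(4, 4, 4))) = 1 + max(1, 1, 1) = 2
depth(h(h(4, 4, 4), h(4, 4, 4), 4)) = 1 + max(1, 1, 0) = 2
depth(h(h(h(4, 4, 4), h(4, 4, 4), 4), h(4, h(4, 4, 4), 4), 4)) = 1 + max(2, 2, 0) = 3
depth(h(h(h(h(4, 4, 4), h(4, 4, 4), 4), h(4, h(4, 4, 4), 4), 4), h(4, 4, 4), h(4, 4, 4))) = 1 + max(3, 1, 1) = 4
depth(h(4, h(4, 4, 4), h(4, 4, 4))) = 1 + max(0, 1, 1) = 2
depth(h(h(4, h(4, 4, 4), h(4, 4, 4)), h(h(4, 4, 4), h(4, 4, 4), h(4, 4, 4)), h(h(4, 4, 4), h(4, 4, 4), h(4, 4, 4)))) = 1 + max(2, 2, 2) = 3
depth(h(h(h(4, 4, 4), h(4, 4, 4), h(4, 4, 4)), h(h(h(h(4, 4, 4), h(4, 4, 4), 4), h(4, h(4, 4, 4), 4), 4), h(4, 4, 4), h(4, 4, 4)), h(h(4, h(4, 4, 4), h(4, 4, 4)), h(h(4, 4, 4), h(4, 4, 4), h(4, 4, 4)), h(h(4, 4, 4), h(4, 4, 4), h(4, 4, 4))))) = 1 + max(2, 4, 3) = 5
depth(h(h(h(h(4, 4, 4), 4, h(4, 4, 4)), 4, h(4, 4, 4)), h(h(4, 4, 4), h(4, h(4, 4, 4), 4), h(4, 4, h(4, 4, 4))), h(h(h(4, 4, 4), h(4, 4, 4), h(4, 4, 4)), h(h(h(h(4, 4, 4), h(4, 4, 4), 4), h(4, h(4, 4, 4), 4), 4), h(4, 4, 4), h(4, 4, 4)), h(h(4, h(4, 4, 4), h(4, 4, 4)), h(h(4, 4, 4), h(4, 4, 4), h(4, 4, 4)), h(h(4, 4, 4), h(4, 4, 4), h(4, 4, 4)))))) = 1 + max(3, 3, 5) = 6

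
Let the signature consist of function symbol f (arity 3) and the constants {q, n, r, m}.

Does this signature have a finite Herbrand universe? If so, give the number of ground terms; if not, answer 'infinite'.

infinite

The signature has at least one function symbol (f, arity 3) and at least one constant (q).
Iterating f gives infinitely many distinct ground terms: q, f(q, q, q), f(f(q, q, q), f(q, q, q), f(q, q, q)), ...
So the Herbrand universe is infinite.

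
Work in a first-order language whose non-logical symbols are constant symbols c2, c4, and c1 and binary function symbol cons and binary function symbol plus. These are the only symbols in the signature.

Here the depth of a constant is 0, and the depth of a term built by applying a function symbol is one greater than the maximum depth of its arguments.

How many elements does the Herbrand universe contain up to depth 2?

Let N_k count ground terms of depth at most k. Each non-constant term of depth ≤ k is some function symbol applied to depth-≤(k−1) arguments, giving N_k = 3 + N_{k-1}^2 + N_{k-1}^2.
N_0 = 3
N_1 = 3 + 3^2 + 3^2 = 21
N_2 = 3 + 21^2 + 21^2 = 885

885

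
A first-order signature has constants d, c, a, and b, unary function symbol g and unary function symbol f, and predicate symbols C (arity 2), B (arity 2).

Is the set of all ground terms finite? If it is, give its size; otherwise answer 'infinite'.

The signature has at least one function symbol (g, arity 1) and at least one constant (d).
Iterating g gives infinitely many distinct ground terms: d, g(d), g(g(d)), ...
So the Herbrand universe is infinite.

infinite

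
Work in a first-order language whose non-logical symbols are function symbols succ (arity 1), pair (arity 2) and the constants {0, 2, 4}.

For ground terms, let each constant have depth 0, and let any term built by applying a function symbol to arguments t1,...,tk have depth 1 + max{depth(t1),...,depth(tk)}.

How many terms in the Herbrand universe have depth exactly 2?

228

Count level by level. With function symbols succ/1, pair/2, the terms of depth ≤ k are the 3 constants together with each function applied to depth-≤(k−1) tuples, so N_k = 3 + N_{k-1} + N_{k-1}^2.
N_0 = 3
N_1 = 3 + 3 + 3^2 = 15
N_2 = 3 + 15 + 15^2 = 243
Terms of depth exactly 2: N_2 − N_1 = 243 − 15 = 228.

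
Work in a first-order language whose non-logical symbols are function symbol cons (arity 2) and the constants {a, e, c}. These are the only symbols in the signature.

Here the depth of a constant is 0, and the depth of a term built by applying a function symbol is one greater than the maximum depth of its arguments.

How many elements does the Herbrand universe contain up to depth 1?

12

Count level by level. With function symbols cons/2, the terms of depth ≤ k are the 3 constants together with each function applied to depth-≤(k−1) tuples, so N_k = 3 + N_{k-1}^2.
N_0 = 3
N_1 = 3 + 3^2 = 12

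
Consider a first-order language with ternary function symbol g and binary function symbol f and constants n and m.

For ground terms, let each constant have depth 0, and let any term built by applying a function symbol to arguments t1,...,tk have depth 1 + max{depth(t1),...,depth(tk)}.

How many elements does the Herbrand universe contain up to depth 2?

Write N_k for the number of ground terms of depth ≤ k. A term of depth ≤ k is either a constant or a function symbol applied to arguments of depth ≤ k−1, so N_k = 2 + N_{k-1}^3 + N_{k-1}^2.
N_0 = 2
N_1 = 2 + 2^3 + 2^2 = 14
N_2 = 2 + 14^3 + 14^2 = 2942

2942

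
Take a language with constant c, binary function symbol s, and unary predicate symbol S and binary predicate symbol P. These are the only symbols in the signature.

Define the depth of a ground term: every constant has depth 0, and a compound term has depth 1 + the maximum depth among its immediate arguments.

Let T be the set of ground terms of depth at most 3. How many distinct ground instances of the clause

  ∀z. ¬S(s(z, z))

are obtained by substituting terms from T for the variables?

Ground terms of depth ≤ 3:
  Let N_k count ground terms of depth at most k. Each non-constant term of depth ≤ k is some function symbol applied to depth-≤(k−1) arguments, giving N_k = 1 + N_{k-1}^2.
  N_0 = 1
  N_1 = 1 + 1^2 = 2
  N_2 = 1 + 2^2 = 5
  N_3 = 1 + 5^2 = 26
So there are 26 ground terms available for substitution.
The body mentions the single quantified variable z; since ground terms form a free algebra, no two substitutions collapse to the same formula.
Number of ground instances = 26.

26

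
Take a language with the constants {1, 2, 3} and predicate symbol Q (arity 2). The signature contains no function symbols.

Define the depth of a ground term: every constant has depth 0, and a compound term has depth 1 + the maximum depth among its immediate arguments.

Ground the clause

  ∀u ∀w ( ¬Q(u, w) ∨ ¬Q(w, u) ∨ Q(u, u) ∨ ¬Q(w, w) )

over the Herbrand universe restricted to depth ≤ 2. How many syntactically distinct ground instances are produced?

9

Ground terms of depth ≤ 2:
  With no function symbols every ground term is a constant, so there are exactly 3 ground terms at every depth bound.
  N_0 = 3
  N_1 = 3
  N_2 = 3
So there are 3 ground terms available for substitution.
Each of u, w ranges independently over the available ground terms, and distinct assignments produce distinct instances.
Number of ground instances = 3^2 = 9.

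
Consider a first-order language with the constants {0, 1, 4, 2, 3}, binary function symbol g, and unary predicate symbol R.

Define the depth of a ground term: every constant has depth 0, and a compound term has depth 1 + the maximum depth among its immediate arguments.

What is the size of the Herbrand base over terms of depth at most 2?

905

First count ground terms of depth ≤ 2.
Let N_k = |{terms of depth ≤ k}|. Then N_0 = 5 and N_k = 5 + N_{k-1}^2 for k ≥ 1 (one summand per function symbol, arity giving the exponent).
N_0 = 5
N_1 = 5 + 5^2 = 30
N_2 = 5 + 30^2 = 905
So |H| = 905.
A ground atom is a predicate applied to a tuple of terms from H, so the count is the sum over predicates of |H|^arity:
  R: 905
Total ground atoms: 905.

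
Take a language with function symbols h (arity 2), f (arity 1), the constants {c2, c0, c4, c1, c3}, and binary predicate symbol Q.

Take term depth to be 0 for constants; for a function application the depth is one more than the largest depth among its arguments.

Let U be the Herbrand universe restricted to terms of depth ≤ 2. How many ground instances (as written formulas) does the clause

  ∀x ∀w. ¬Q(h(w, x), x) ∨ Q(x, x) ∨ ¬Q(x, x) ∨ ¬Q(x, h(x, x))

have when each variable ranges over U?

1600225

Ground terms of depth ≤ 2:
  If N_k denotes the number of depth-≤k ground terms, the 5 constants give N_0 = 5, and each function symbol of arity r contributes N_{k-1}^r new terms at level k: N_k = 5 + N_{k-1}^2 + N_{k-1}.
  N_0 = 5
  N_1 = 5 + 5^2 + 5 = 35
  N_2 = 5 + 35^2 + 35 = 1265
So there are 1265 ground terms available for substitution.
Each of x, w ranges independently over the available ground terms, and distinct assignments produce distinct instances.
Number of ground instances = 1265^2 = 1600225.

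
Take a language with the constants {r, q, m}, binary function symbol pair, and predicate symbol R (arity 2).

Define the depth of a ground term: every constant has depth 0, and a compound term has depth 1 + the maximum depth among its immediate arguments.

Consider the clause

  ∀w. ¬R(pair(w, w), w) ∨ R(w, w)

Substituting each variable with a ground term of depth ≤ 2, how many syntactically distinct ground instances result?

147

Ground terms of depth ≤ 2:
  Let N_k = |{terms of depth ≤ k}|. Then N_0 = 3 and N_k = 3 + N_{k-1}^2 for k ≥ 1 (one summand per function symbol, arity giving the exponent).
  N_0 = 3
  N_1 = 3 + 3^2 = 12
  N_2 = 3 + 12^2 = 147
So there are 147 ground terms available for substitution.
The clause has 1 distinct variable (w), which appears in the body. In the free term algebra distinct substitutions yield syntactically distinct ground instances.
Number of ground instances = 147.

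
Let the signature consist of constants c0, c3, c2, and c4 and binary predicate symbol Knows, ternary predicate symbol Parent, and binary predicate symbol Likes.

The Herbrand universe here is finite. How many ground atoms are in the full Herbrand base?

With no function symbols, the Herbrand universe is just the 4 constants.
Ground atoms per predicate: Knows: 4^2 = 16, Parent: 4^3 = 64, Likes: 4^2 = 16.
Herbrand base size = 16 + 64 + 16 = 96.

96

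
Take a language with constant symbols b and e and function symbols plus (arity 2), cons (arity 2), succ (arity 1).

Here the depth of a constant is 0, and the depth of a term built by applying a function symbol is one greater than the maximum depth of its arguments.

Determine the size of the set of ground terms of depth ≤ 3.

If N_k denotes the number of depth-≤k ground terms, the 2 constants give N_0 = 2, and each function symbol of arity r contributes N_{k-1}^r new terms at level k: N_k = 2 + N_{k-1}^2 + N_{k-1}^2 + N_{k-1}.
N_0 = 2
N_1 = 2 + 2^2 + 2^2 + 2 = 12
N_2 = 2 + 12^2 + 12^2 + 12 = 302
N_3 = 2 + 302^2 + 302^2 + 302 = 182712

182712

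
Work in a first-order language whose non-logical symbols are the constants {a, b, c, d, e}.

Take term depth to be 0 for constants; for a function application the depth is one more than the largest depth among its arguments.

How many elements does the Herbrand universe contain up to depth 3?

5

With no function symbols every ground term is a constant, so there are exactly 5 ground terms at every depth bound.
N_0 = 5
N_1 = 5
N_2 = 5
N_3 = 5
Explicitly: a, b, c, d, e.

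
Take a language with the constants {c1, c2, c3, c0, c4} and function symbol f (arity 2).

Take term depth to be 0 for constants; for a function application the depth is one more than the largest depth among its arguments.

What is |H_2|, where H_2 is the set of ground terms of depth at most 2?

905

Let N_k count ground terms of depth at most k. Each non-constant term of depth ≤ k is some function symbol applied to depth-≤(k−1) arguments, giving N_k = 5 + N_{k-1}^2.
N_0 = 5
N_1 = 5 + 5^2 = 30
N_2 = 5 + 30^2 = 905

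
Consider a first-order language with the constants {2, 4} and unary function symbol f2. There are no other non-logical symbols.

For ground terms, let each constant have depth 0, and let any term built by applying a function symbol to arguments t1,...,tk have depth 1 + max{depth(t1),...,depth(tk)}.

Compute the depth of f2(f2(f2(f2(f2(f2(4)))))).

6

depth(f2(4)) = 1 + depth(4) = 1 + 0 = 1
depth(f2(f2(4))) = 1 + depth(f2(4)) = 1 + 1 = 2
depth(f2(f2(f2(4)))) = 1 + depth(f2(f2(4))) = 1 + 2 = 3
depth(f2(f2(f2(f2(4))))) = 1 + depth(f2(f2(f2(4)))) = 1 + 3 = 4
depth(f2(f2(f2(f2(f2(4)))))) = 1 + depth(f2(f2(f2(f2(4))))) = 1 + 4 = 5
depth(f2(f2(f2(f2(f2(f2(4))))))) = 1 + depth(f2(f2(f2(f2(f2(4)))))) = 1 + 5 = 6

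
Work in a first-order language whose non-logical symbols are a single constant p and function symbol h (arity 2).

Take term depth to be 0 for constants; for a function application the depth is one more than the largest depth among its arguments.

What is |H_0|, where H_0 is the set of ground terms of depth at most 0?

Let N_k count ground terms of depth at most k. Each non-constant term of depth ≤ k is some function symbol applied to depth-≤(k−1) arguments, giving N_k = 1 + N_{k-1}^2.
N_0 = 1

1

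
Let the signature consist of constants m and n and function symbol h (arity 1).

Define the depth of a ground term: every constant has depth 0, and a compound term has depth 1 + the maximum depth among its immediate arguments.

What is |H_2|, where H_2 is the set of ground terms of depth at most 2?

6

Write N_k for the number of ground terms of depth ≤ k. A term of depth ≤ k is either a constant or a function symbol applied to arguments of depth ≤ k−1, so N_k = 2 + N_{k-1}.
N_0 = 2
N_1 = 2 + 2 = 4
N_2 = 2 + 4 = 6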